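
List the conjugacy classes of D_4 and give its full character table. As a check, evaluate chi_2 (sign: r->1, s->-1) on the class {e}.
Conjugacy classes: {e} of size 1, {r^2} of size 1, {r^1, r^3} of size 2, {s, sr^2, ...} of size 2, {sr, sr^3, ...} of size 2.
Character table:
  irrep \ class              {e} (size 1)  {r^2} (size 1)  {r^1, r^3} (size 2)  {s, sr^2, ...} (size 2)  {sr, sr^3, ...} (size 2)
  chi_1 (triv)               1             1               1                    1                        1                       
  chi_2 (sign: r->1, s->-1)  1             1               1                    -1                       -1                      
  chi_3 (r->-1, s->1)        1             1               -1                   1                        -1                      
  chi_4 (r->-1, s->-1)       1             1               -1                   -1                       1                       
  chi_5 (2d, j=1)            2             -2              0                    0                        0                       

Spot check: chi_2 (sign: r->1, s->-1) on {e} = 1.

Working: D_4 has order 2*4 = 8 with 5 conjugacy classes, hence 5 irreducibles. Sum of squared dims 1 + 1 + 1 + 1 + 4 = 8 = |G|. Linear characters come from the abelianisation; the 2-dimensional irreps have character r^k -> 2*cos(2*pi*j*k/4), reflections -> 0.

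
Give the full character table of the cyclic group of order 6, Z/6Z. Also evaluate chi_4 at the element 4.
Character table of Z/6Z (irreps indexed chi_0,...,chi_5 with chi_k(m) = zeta_6^(k*m), zeta_6 = exp(2*pi*i/6)):
  irrep \ class  {0} (size 1)  {1} (size 1)    {2} (size 1)    {3} (size 1)  {4} (size 1)    {5} (size 1)  
  chi_0          1             1               1               1             1               1             
  chi_1          1             exp(I*pi/3)     exp(2*I*pi/3)   -1            exp(-2*I*pi/3)  exp(-I*pi/3)  
  chi_2          1             exp(2*I*pi/3)   exp(-2*I*pi/3)  1             exp(2*I*pi/3)   exp(-2*I*pi/3)
  chi_3          1             -1              1               -1            1               -1            
  chi_4          1             exp(-2*I*pi/3)  exp(2*I*pi/3)   1             exp(-2*I*pi/3)  exp(2*I*pi/3) 
  chi_5          1             exp(-I*pi/3)    exp(-2*I*pi/3)  -1            exp(2*I*pi/3)   exp(I*pi/3)   

Spot check: chi_4(4) = zeta_6^(4*4) = zeta_6^16 = exp(-2*I*pi/3).

Why: Z/6Z is abelian, so all 6 irreducible complex representations are 1-dimensional. They are given by chi_k(m) = zeta_6^(k*m) for k = 0,...,5. Row orthogonality: sum_m chi_k(m) conj(chi_l(m)) = 6 * [k = l].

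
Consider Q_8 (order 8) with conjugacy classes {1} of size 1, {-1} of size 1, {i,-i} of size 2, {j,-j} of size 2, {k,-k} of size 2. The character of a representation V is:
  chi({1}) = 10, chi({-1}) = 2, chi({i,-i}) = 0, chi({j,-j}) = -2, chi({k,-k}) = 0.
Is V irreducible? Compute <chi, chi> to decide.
Not irreducible (reducible): <chi, chi> = 14 > 1.

Solution. <chi, chi> = (1/|G|) sum_C |C| * |chi(C)|^2 = (1/8)[1*|10|^2 + 1*|2|^2 + 2*|0|^2 + 2*|-2|^2 + 2*|0|^2]
  = (1/8)[(100) + (4) + (0) + (8) + (0)] = 112/8 = 14.
A character is irreducible iff <chi, chi> = 1, so this representation is reducible.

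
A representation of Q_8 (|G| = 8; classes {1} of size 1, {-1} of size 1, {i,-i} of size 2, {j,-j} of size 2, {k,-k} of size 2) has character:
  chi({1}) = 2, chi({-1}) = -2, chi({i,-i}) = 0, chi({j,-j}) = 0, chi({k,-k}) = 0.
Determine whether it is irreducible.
Irreducible: <chi, chi> = 1.

<chi, chi> = (1/|G|) sum_C |C| * |chi(C)|^2 = (1/8)[1*|2|^2 + 1*|-2|^2 + 2*|0|^2 + 2*|0|^2 + 2*|0|^2]
  = (1/8)[(4) + (4) + (0) + (0) + (0)] = 8/8 = 1.
A character is irreducible iff <chi, chi> = 1, so this representation is irreducible.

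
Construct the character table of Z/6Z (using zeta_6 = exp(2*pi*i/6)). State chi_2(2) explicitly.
Character table of Z/6Z (irreps indexed chi_0,...,chi_5 with chi_k(m) = zeta_6^(k*m), zeta_6 = exp(2*pi*i/6)):
  irrep \ class  {0} (size 1)  {1} (size 1)    {2} (size 1)    {3} (size 1)  {4} (size 1)    {5} (size 1)  
  chi_0          1             1               1               1             1               1             
  chi_1          1             exp(I*pi/3)     exp(2*I*pi/3)   -1            exp(-2*I*pi/3)  exp(-I*pi/3)  
  chi_2          1             exp(2*I*pi/3)   exp(-2*I*pi/3)  1             exp(2*I*pi/3)   exp(-2*I*pi/3)
  chi_3          1             -1              1               -1            1               -1            
  chi_4          1             exp(-2*I*pi/3)  exp(2*I*pi/3)   1             exp(-2*I*pi/3)  exp(2*I*pi/3) 
  chi_5          1             exp(-I*pi/3)    exp(-2*I*pi/3)  -1            exp(2*I*pi/3)   exp(I*pi/3)   

Spot check: chi_2(2) = zeta_6^(2*2) = zeta_6^4 = exp(-2*I*pi/3).

Working: Z/6Z is abelian, so all 6 irreducible complex representations are 1-dimensional. They are given by chi_k(m) = zeta_6^(k*m) for k = 0,...,5. Row orthogonality: sum_m chi_k(m) conj(chi_l(m)) = 6 * [k = l].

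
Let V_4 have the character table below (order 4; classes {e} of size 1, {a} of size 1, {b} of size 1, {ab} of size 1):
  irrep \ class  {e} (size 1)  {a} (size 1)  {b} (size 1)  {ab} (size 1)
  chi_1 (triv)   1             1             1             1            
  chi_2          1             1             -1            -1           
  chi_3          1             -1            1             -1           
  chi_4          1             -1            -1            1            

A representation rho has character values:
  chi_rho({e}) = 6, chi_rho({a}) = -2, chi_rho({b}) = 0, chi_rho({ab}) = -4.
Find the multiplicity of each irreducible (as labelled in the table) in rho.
Multiplicities: chi_1: 0, chi_2: 2, chi_3: 3, chi_4: 1.

Reasoning: Use <chi_rho, chi> = (1/|G|) sum_C |C| * chi_rho(C) * conj(chi(C)) with |G| = 4 for each irreducible chi in the table:
  <chi_rho, chi_1> = (1/4)[1*(6)*conj(1) + 1*(-2)*conj(1) + 1*(0)*conj(1) + 1*(-4)*conj(1)]
      = (1/4)[(6) + (-2) + (0) + (-4)] = 0/4 = 0
  <chi_rho, chi_2> = (1/4)[1*(6)*conj(1) + 1*(-2)*conj(1) + 1*(0)*conj(-1) + 1*(-4)*conj(-1)]
      = (1/4)[(6) + (-2) + (0) + (4)] = 8/4 = 2
  <chi_rho, chi_3> = (1/4)[1*(6)*conj(1) + 1*(-2)*conj(-1) + 1*(0)*conj(1) + 1*(-4)*conj(-1)]
      = (1/4)[(6) + (2) + (0) + (4)] = 12/4 = 3
  <chi_rho, chi_4> = (1/4)[1*(6)*conj(1) + 1*(-2)*conj(-1) + 1*(0)*conj(-1) + 1*(-4)*conj(1)]
      = (1/4)[(6) + (2) + (0) + (-4)] = 4/4 = 1
Dimension check: dim(rho) = sum (mult * dim) = 0*1 + 2*1 + 3*1 + 1*1 = 6 = chi_rho(e) = 6.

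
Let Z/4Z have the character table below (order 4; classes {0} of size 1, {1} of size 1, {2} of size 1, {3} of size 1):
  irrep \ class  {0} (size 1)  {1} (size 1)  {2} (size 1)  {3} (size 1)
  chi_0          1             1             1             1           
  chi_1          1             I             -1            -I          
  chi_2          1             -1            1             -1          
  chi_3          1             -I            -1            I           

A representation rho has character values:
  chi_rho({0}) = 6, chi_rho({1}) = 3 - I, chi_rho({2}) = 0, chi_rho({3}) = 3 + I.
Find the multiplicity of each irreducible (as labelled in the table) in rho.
Multiplicities: chi_0: 3, chi_1: 1, chi_2: 0, chi_3: 2.

Derivation: Use <chi_rho, chi> = (1/|G|) sum_C |C| * chi_rho(C) * conj(chi(C)) with |G| = 4 for each irreducible chi in the table:
  <chi_rho, chi_0> = (1/4)[1*(6)*conj(1) + 1*(3 - I)*conj(1) + 1*(0)*conj(1) + 1*(3 + I)*conj(1)]
      = (1/4)[(6) + (3 - I) + (0) + (3 + I)] = 12/4 = 3
  <chi_rho, chi_1> = (1/4)[1*(6)*conj(1) + 1*(3 - I)*conj(I) + 1*(0)*conj(-1) + 1*(3 + I)*conj(-I)]
      = (1/4)[(6) + (-1 - 3*I) + (0) + (-1 + 3*I)] = 4/4 = 1
  <chi_rho, chi_2> = (1/4)[1*(6)*conj(1) + 1*(3 - I)*conj(-1) + 1*(0)*conj(1) + 1*(3 + I)*conj(-1)]
      = (1/4)[(6) + (-3 + I) + (0) + (-3 - I)] = 0/4 = 0
  <chi_rho, chi_3> = (1/4)[1*(6)*conj(1) + 1*(3 - I)*conj(-I) + 1*(0)*conj(-1) + 1*(3 + I)*conj(I)]
      = (1/4)[(6) + (1 + 3*I) + (0) + (1 - 3*I)] = 8/4 = 2
(Exp terms are combined using exp(i*s)*conj(exp(i*t)) = exp(i*(s-t)), and sums of them are collapsed using the identity that for every m > 1 the m distinct m-th roots of unity sum to 0, e.g. 1 + exp(2*I*pi/3) + exp(-2*I*pi/3) = 0.)
Dimension check: dim(rho) = sum (mult * dim) = 3*1 + 1*1 + 0*1 + 2*1 = 6 = chi_rho(e) = 6.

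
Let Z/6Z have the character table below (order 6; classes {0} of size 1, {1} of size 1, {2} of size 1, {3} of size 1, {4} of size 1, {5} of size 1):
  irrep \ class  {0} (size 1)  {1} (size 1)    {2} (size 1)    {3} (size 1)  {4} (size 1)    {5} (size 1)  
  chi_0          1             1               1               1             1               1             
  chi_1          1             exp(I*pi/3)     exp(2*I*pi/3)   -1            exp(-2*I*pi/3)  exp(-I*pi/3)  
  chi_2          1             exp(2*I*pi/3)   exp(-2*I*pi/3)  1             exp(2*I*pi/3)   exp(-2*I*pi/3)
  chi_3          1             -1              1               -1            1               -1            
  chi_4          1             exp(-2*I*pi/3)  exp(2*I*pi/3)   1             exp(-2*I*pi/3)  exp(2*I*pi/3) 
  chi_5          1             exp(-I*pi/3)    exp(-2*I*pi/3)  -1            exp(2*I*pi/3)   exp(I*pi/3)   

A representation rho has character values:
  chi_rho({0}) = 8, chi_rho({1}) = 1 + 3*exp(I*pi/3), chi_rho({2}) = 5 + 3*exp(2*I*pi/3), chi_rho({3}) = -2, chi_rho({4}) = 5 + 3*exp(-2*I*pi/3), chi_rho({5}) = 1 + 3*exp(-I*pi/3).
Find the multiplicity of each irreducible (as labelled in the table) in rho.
Multiplicities: chi_0: 3, chi_1: 3, chi_2: 0, chi_3: 2, chi_4: 0, chi_5: 0.

Working: Use <chi_rho, chi> = (1/|G|) sum_C |C| * chi_rho(C) * conj(chi(C)) with |G| = 6 for each irreducible chi in the table:
  <chi_rho, chi_0> = (1/6)[1*(8)*conj(1) + 1*(1 + 3*exp(I*pi/3))*conj(1) + 1*(5 + 3*exp(2*I*pi/3))*conj(1) + 1*(-2)*conj(1) + 1*(5 + 3*exp(-2*I*pi/3))*conj(1) + 1*(1 + 3*exp(-I*pi/3))*conj(1)]
      = (1/6)[(8) + (1 + 3*exp(I*pi/3)) + (5 + 3*exp(2*I*pi/3)) + (-2) + (5 + 3*exp(-2*I*pi/3)) + (1 + 3*exp(-I*pi/3))] = 18/6 = 3
  <chi_rho, chi_1> = (1/6)[1*(8)*conj(1) + 1*(1 + 3*exp(I*pi/3))*conj(exp(I*pi/3)) + 1*(5 + 3*exp(2*I*pi/3))*conj(exp(2*I*pi/3)) + 1*(-2)*conj(-1) + 1*(5 + 3*exp(-2*I*pi/3))*conj(exp(-2*I*pi/3)) + 1*(1 + 3*exp(-I*pi/3))*conj(exp(-I*pi/3))]
      = (1/6)[(8) + (3 + exp(-I*pi/3)) + (3 + 5*exp(-2*I*pi/3)) + (2) + (3 + 5*exp(2*I*pi/3)) + (3 + exp(I*pi/3))] = 18/6 = 3
  <chi_rho, chi_2> = (1/6)[1*(8)*conj(1) + 1*(1 + 3*exp(I*pi/3))*conj(exp(2*I*pi/3)) + 1*(5 + 3*exp(2*I*pi/3))*conj(exp(-2*I*pi/3)) + 1*(-2)*conj(1) + 1*(5 + 3*exp(-2*I*pi/3))*conj(exp(2*I*pi/3)) + 1*(1 + 3*exp(-I*pi/3))*conj(exp(-2*I*pi/3))]
      = (1/6)[(8) + (3*exp(-I*pi/3) + exp(-2*I*pi/3)) + (3*exp(-2*I*pi/3) + 5*exp(2*I*pi/3)) + (-2) + (5*exp(-2*I*pi/3) + 3*exp(2*I*pi/3)) + (exp(2*I*pi/3) + 3*exp(I*pi/3))] = 0/6 = 0
  <chi_rho, chi_3> = (1/6)[1*(8)*conj(1) + 1*(1 + 3*exp(I*pi/3))*conj(-1) + 1*(5 + 3*exp(2*I*pi/3))*conj(1) + 1*(-2)*conj(-1) + 1*(5 + 3*exp(-2*I*pi/3))*conj(1) + 1*(1 + 3*exp(-I*pi/3))*conj(-1)]
      = (1/6)[(8) + (-1 - 3*exp(I*pi/3)) + (5 + 3*exp(2*I*pi/3)) + (2) + (5 + 3*exp(-2*I*pi/3)) + (-1 - 3*exp(-I*pi/3))] = 12/6 = 2
  <chi_rho, chi_4> = (1/6)[1*(8)*conj(1) + 1*(1 + 3*exp(I*pi/3))*conj(exp(-2*I*pi/3)) + 1*(5 + 3*exp(2*I*pi/3))*conj(exp(2*I*pi/3)) + 1*(-2)*conj(1) + 1*(5 + 3*exp(-2*I*pi/3))*conj(exp(-2*I*pi/3)) + 1*(1 + 3*exp(-I*pi/3))*conj(exp(2*I*pi/3))]
      = (1/6)[(8) + (-3 + exp(2*I*pi/3)) + (3 + 5*exp(-2*I*pi/3)) + (-2) + (3 + 5*exp(2*I*pi/3)) + (-3 + exp(-2*I*pi/3))] = 0/6 = 0
  <chi_rho, chi_5> = (1/6)[1*(8)*conj(1) + 1*(1 + 3*exp(I*pi/3))*conj(exp(-I*pi/3)) + 1*(5 + 3*exp(2*I*pi/3))*conj(exp(-2*I*pi/3)) + 1*(-2)*conj(-1) + 1*(5 + 3*exp(-2*I*pi/3))*conj(exp(2*I*pi/3)) + 1*(1 + 3*exp(-I*pi/3))*conj(exp(I*pi/3))]
      = (1/6)[(8) + (exp(I*pi/3) + 3*exp(2*I*pi/3)) + (3*exp(-2*I*pi/3) + 5*exp(2*I*pi/3)) + (2) + (5*exp(-2*I*pi/3) + 3*exp(2*I*pi/3)) + (3*exp(-2*I*pi/3) + exp(-I*pi/3))] = 0/6 = 0
(Exp terms are combined using exp(i*s)*conj(exp(i*t)) = exp(i*(s-t)), and sums of them are collapsed using the identity that for every m > 1 the m distinct m-th roots of unity sum to 0, e.g. 1 + exp(2*I*pi/3) + exp(-2*I*pi/3) = 0.)
Dimension check: dim(rho) = sum (mult * dim) = 3*1 + 3*1 + 0*1 + 2*1 + 0*1 + 0*1 = 8 = chi_rho(e) = 8.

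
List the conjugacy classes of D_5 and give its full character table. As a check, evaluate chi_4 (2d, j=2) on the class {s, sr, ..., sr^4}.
Conjugacy classes: {e} of size 1, {r^1, r^4} of size 2, {r^2, r^3} of size 2, {s, sr, ..., sr^4} of size 5.
Character table:
  irrep \ class              {e} (size 1)  {r^1, r^4} (size 2)  {r^2, r^3} (size 2)  {s, sr, ..., sr^4} (size 5)
  chi_1 (triv)               1             1                    1                    1                          
  chi_2 (sign: r->1, s->-1)  1             1                    1                    -1                         
  chi_3 (2d, j=1)            2             -1/2 + sqrt(5)/2     -sqrt(5)/2 - 1/2     0                          
  chi_4 (2d, j=2)            2             -sqrt(5)/2 - 1/2     -1/2 + sqrt(5)/2     0                          

Spot check: chi_4 (2d, j=2) on {s, sr, ..., sr^4} = 0.

Proof sketch: D_5 has order 2*5 = 10 with 4 conjugacy classes, hence 4 irreducibles. Sum of squared dims 1 + 1 + 4 + 4 = 10 = |G|. Linear characters come from the abelianisation; the 2-dimensional irreps have character r^k -> 2*cos(2*pi*j*k/5), reflections -> 0.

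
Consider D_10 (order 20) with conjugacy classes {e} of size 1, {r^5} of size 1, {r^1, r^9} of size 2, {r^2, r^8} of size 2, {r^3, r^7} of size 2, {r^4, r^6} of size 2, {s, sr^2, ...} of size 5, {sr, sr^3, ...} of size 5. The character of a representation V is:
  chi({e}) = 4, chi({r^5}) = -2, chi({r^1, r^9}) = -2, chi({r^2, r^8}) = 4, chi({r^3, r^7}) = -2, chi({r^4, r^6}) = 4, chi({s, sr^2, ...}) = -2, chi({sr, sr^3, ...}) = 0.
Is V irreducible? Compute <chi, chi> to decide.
Not irreducible (reducible): <chi, chi> = 6 > 1.

Derivation: <chi, chi> = (1/|G|) sum_C |C| * |chi(C)|^2 = (1/20)[1*|4|^2 + 1*|-2|^2 + 2*|-2|^2 + 2*|4|^2 + 2*|-2|^2 + 2*|4|^2 + 5*|-2|^2 + 5*|0|^2]
  = (1/20)[(16) + (4) + (8) + (32) + (8) + (32) + (20) + (0)] = 120/20 = 6.
A character is irreducible iff <chi, chi> = 1, so this representation is reducible.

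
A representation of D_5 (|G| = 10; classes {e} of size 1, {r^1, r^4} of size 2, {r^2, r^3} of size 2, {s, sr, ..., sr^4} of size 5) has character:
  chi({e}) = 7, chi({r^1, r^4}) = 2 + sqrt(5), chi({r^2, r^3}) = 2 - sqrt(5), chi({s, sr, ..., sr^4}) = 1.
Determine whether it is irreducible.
Not irreducible (reducible): <chi, chi> = 9 > 1.

Justification: <chi, chi> = (1/|G|) sum_C |C| * |chi(C)|^2 = (1/10)[1*|7|^2 + 2*|2 + sqrt(5)|^2 + 2*|2 - sqrt(5)|^2 + 5*|1|^2]
  = (1/10)[(49) + (8*sqrt(5) + 18) + (18 - 8*sqrt(5)) + (5)] = 90/10 = 9.
A character is irreducible iff <chi, chi> = 1, so this representation is reducible.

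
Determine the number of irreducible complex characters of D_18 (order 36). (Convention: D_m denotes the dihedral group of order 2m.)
12

Reasoning: The number of irreducible complex representations of a finite group equals its number of conjugacy classes. D_18 has 12 conjugacy classes (n/2 + 3 for n even), so D_18 (order 36) has exactly 12 irreducible complex representations.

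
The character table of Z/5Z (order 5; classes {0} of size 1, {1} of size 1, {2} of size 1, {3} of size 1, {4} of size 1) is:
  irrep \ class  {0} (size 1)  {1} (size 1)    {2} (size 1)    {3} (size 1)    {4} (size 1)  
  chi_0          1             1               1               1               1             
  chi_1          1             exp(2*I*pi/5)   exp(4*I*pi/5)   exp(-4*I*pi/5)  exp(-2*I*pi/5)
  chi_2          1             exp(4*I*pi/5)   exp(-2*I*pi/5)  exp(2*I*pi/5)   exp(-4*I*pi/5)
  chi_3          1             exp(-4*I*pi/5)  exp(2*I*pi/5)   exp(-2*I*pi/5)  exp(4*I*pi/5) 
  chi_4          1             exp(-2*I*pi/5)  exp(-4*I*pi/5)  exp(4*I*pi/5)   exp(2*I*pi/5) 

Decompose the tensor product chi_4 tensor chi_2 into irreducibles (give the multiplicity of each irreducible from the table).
chi_4 tensor chi_2 = chi_1 (all other irreducibles have multiplicity 0).

Explanation: The character of a tensor product is the pointwise product (chi_4 * chi_2)(C) = chi_4(C) * chi_2(C):
  {0}: (1)*(1), {1}: (exp(-2*I*pi/5))*(exp(4*I*pi/5)), {2}: (exp(-4*I*pi/5))*(exp(-2*I*pi/5)), {3}: (exp(4*I*pi/5))*(exp(2*I*pi/5)), {4}: (exp(2*I*pi/5))*(exp(-4*I*pi/5))
so (chi_4 * chi_2) takes values
  {0} -> 1, {1} -> exp(2*I*pi/5), {2} -> exp(4*I*pi/5), {3} -> exp(-4*I*pi/5), {4} -> exp(-2*I*pi/5).
Now take the inner product of this character with each irreducible chi from the table, <chi_4*chi_2, chi> = (1/5) sum_C |C| (chi_4*chi_2)(C) conj(chi(C)):
  <chi_4*chi_2, chi_0> = (1/5)[1*(1)*conj(1) + 1*(exp(2*I*pi/5))*conj(1) + 1*(exp(4*I*pi/5))*conj(1) + 1*(exp(-4*I*pi/5))*conj(1) + 1*(exp(-2*I*pi/5))*conj(1)]
      = (1/5)[(1) + (exp(2*I*pi/5)) + (exp(4*I*pi/5)) + (exp(-4*I*pi/5)) + (exp(-2*I*pi/5))] = 0/5 = 0
  <chi_4*chi_2, chi_1> = (1/5)[1*(1)*conj(1) + 1*(exp(2*I*pi/5))*conj(exp(2*I*pi/5)) + 1*(exp(4*I*pi/5))*conj(exp(4*I*pi/5)) + 1*(exp(-4*I*pi/5))*conj(exp(-4*I*pi/5)) + 1*(exp(-2*I*pi/5))*conj(exp(-2*I*pi/5))]
      = (1/5)[(1) + (1) + (1) + (1) + (1)] = 5/5 = 1
  <chi_4*chi_2, chi_2> = (1/5)[1*(1)*conj(1) + 1*(exp(2*I*pi/5))*conj(exp(4*I*pi/5)) + 1*(exp(4*I*pi/5))*conj(exp(-2*I*pi/5)) + 1*(exp(-4*I*pi/5))*conj(exp(2*I*pi/5)) + 1*(exp(-2*I*pi/5))*conj(exp(-4*I*pi/5))]
      = (1/5)[(1) + (exp(-2*I*pi/5)) + (exp(-4*I*pi/5)) + (exp(4*I*pi/5)) + (exp(2*I*pi/5))] = 0/5 = 0
  <chi_4*chi_2, chi_3> = (1/5)[1*(1)*conj(1) + 1*(exp(2*I*pi/5))*conj(exp(-4*I*pi/5)) + 1*(exp(4*I*pi/5))*conj(exp(2*I*pi/5)) + 1*(exp(-4*I*pi/5))*conj(exp(-2*I*pi/5)) + 1*(exp(-2*I*pi/5))*conj(exp(4*I*pi/5))]
      = (1/5)[(1) + (exp(-4*I*pi/5)) + (exp(2*I*pi/5)) + (exp(-2*I*pi/5)) + (exp(4*I*pi/5))] = 0/5 = 0
  <chi_4*chi_2, chi_4> = (1/5)[1*(1)*conj(1) + 1*(exp(2*I*pi/5))*conj(exp(-2*I*pi/5)) + 1*(exp(4*I*pi/5))*conj(exp(-4*I*pi/5)) + 1*(exp(-4*I*pi/5))*conj(exp(4*I*pi/5)) + 1*(exp(-2*I*pi/5))*conj(exp(2*I*pi/5))]
      = (1/5)[(1) + (exp(4*I*pi/5)) + (exp(-2*I*pi/5)) + (exp(2*I*pi/5)) + (exp(-4*I*pi/5))] = 0/5 = 0
(Exp terms are combined using exp(i*s)*conj(exp(i*t)) = exp(i*(s-t)), and sums of them are collapsed using the identity that for every m > 1 the m distinct m-th roots of unity sum to 0, e.g. 1 + exp(2*I*pi/3) + exp(-2*I*pi/3) = 0.)
Hence the multiplicities are chi_1: 1. Dimension check: dim(chi_4)*dim(chi_2) = 1*1 = 1 and sum (mult * dim) = 1*1 = 1.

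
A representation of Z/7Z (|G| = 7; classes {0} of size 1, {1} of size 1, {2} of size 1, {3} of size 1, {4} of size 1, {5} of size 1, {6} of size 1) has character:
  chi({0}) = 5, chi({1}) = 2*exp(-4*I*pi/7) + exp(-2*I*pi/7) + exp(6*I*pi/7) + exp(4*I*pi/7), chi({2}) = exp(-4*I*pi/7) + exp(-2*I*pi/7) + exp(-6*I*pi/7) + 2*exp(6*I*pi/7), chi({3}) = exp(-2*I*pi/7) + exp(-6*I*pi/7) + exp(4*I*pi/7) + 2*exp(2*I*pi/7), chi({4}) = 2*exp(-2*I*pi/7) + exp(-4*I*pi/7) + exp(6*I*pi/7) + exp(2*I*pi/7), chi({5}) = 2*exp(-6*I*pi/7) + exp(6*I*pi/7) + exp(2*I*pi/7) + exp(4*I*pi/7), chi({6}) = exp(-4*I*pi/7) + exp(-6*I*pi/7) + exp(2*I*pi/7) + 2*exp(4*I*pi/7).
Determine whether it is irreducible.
Not irreducible (reducible): <chi, chi> = 7 > 1.

Why: <chi, chi> = (1/|G|) sum_C |C| * |chi(C)|^2 = (1/7)[1*|5|^2 + 1*|2*exp(-4*I*pi/7) + exp(-2*I*pi/7) + exp(6*I*pi/7) + exp(4*I*pi/7)|^2 + 1*|exp(-4*I*pi/7) + exp(-2*I*pi/7) + exp(-6*I*pi/7) + 2*exp(6*I*pi/7)|^2 + 1*|exp(-2*I*pi/7) + exp(-6*I*pi/7) + exp(4*I*pi/7) + 2*exp(2*I*pi/7)|^2 + 1*|2*exp(-2*I*pi/7) + exp(-4*I*pi/7) + exp(6*I*pi/7) + exp(2*I*pi/7)|^2 + 1*|2*exp(-6*I*pi/7) + exp(6*I*pi/7) + exp(2*I*pi/7) + exp(4*I*pi/7)|^2 + 1*|exp(-4*I*pi/7) + exp(-6*I*pi/7) + exp(2*I*pi/7) + 2*exp(4*I*pi/7)|^2]
  = (1/7)[(25) + (7 + 3*exp(-2*I*pi/7) + 2*exp(-4*I*pi/7) + 4*exp(-6*I*pi/7) + 4*exp(6*I*pi/7) + 2*exp(4*I*pi/7) + 3*exp(2*I*pi/7)) + (7 + 4*exp(-2*I*pi/7) + 3*exp(-4*I*pi/7) + 2*exp(-6*I*pi/7) + 2*exp(6*I*pi/7) + 3*exp(4*I*pi/7) + 4*exp(2*I*pi/7)) + (7 + 4*exp(-4*I*pi/7) + 2*exp(-2*I*pi/7) + 3*exp(-6*I*pi/7) + 3*exp(6*I*pi/7) + 2*exp(2*I*pi/7) + 4*exp(4*I*pi/7)) + (7 + 4*exp(-4*I*pi/7) + 2*exp(-2*I*pi/7) + 3*exp(-6*I*pi/7) + 3*exp(6*I*pi/7) + 2*exp(2*I*pi/7) + 4*exp(4*I*pi/7)) + (7 + 4*exp(-2*I*pi/7) + 3*exp(-4*I*pi/7) + 2*exp(-6*I*pi/7) + 2*exp(6*I*pi/7) + 3*exp(4*I*pi/7) + 4*exp(2*I*pi/7)) + (7 + 3*exp(-2*I*pi/7) + 2*exp(-4*I*pi/7) + 4*exp(-6*I*pi/7) + 4*exp(6*I*pi/7) + 2*exp(4*I*pi/7) + 3*exp(2*I*pi/7))] = 49/7 = 7.
(Exp terms are combined using exp(i*s)*conj(exp(i*t)) = exp(i*(s-t)), and sums of them are collapsed using the identity that for every m > 1 the m distinct m-th roots of unity sum to 0, e.g. 1 + exp(2*I*pi/3) + exp(-2*I*pi/3) = 0.)
A character is irreducible iff <chi, chi> = 1, so this representation is reducible.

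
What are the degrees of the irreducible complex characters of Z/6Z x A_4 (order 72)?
Dimensions: 1, 1, 1, 1, 1, 1, 1, 1, 1, 1, 1, 1, 1, 1, 1, 1, 1, 1, 3, 3, 3, 3, 3, 3

Details: There are 24 irreducibles (= number of conjugacy classes). Their dimensions d_i satisfy sum d_i^2 = |G| = 72: 1 + 1 + 1 + 1 + 1 + 1 + 1 + 1 + 1 + 1 + 1 + 1 + 1 + 1 + 1 + 1 + 1 + 1 + 9 + 9 + 9 + 9 + 9 + 9 = 72. (For the product with Z/6Z: each of the 6 1-dim characters of Z/6Z tensors with each irrep of A_4, giving 6 copies of each A_4-dimension.)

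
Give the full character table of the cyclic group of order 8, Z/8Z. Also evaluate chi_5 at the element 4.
Character table of Z/8Z (irreps indexed chi_0,...,chi_7 with chi_k(m) = zeta_8^(k*m), zeta_8 = exp(2*pi*i/8)):
  irrep \ class  {0} (size 1)  {1} (size 1)    {2} (size 1)  {3} (size 1)    {4} (size 1)  {5} (size 1)    {6} (size 1)  {7} (size 1)  
  chi_0          1             1               1             1               1             1               1             1             
  chi_1          1             exp(I*pi/4)     I             exp(3*I*pi/4)   -1            exp(-3*I*pi/4)  -I            exp(-I*pi/4)  
  chi_2          1             I               -1            -I              1             I               -1            -I            
  chi_3          1             exp(3*I*pi/4)   -I            exp(I*pi/4)     -1            exp(-I*pi/4)    I             exp(-3*I*pi/4)
  chi_4          1             -1              1             -1              1             -1              1             -1            
  chi_5          1             exp(-3*I*pi/4)  I             exp(-I*pi/4)    -1            exp(I*pi/4)     -I            exp(3*I*pi/4) 
  chi_6          1             -I              -1            I               1             -I              -1            I             
  chi_7          1             exp(-I*pi/4)    -I            exp(-3*I*pi/4)  -1            exp(3*I*pi/4)   I             exp(I*pi/4)   

Spot check: chi_5(4) = zeta_8^(5*4) = zeta_8^20 = -1.

Why: Z/8Z is abelian, so all 8 irreducible complex representations are 1-dimensional. They are given by chi_k(m) = zeta_8^(k*m) for k = 0,...,7. Row orthogonality: sum_m chi_k(m) conj(chi_l(m)) = 8 * [k = l].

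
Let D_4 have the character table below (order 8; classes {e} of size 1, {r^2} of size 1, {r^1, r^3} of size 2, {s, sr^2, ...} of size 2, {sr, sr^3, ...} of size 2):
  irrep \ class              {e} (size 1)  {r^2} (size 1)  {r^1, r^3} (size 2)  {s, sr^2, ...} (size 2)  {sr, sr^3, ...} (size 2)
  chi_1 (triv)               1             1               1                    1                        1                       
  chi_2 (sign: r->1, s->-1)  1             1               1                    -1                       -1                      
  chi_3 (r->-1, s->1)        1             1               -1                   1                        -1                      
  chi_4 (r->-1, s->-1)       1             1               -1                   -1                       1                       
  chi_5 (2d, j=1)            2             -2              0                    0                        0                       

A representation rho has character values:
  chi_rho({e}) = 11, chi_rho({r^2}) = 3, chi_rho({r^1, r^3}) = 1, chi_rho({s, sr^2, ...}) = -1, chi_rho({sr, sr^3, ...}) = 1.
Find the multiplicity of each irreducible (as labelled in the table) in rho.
Multiplicities: chi_1: 2, chi_2: 2, chi_3: 1, chi_4: 2, chi_5: 2.

Explanation: Use <chi_rho, chi> = (1/|G|) sum_C |C| * chi_rho(C) * conj(chi(C)) with |G| = 8 for each irreducible chi in the table:
  <chi_rho, chi_1> = (1/8)[1*(11)*conj(1) + 1*(3)*conj(1) + 2*(1)*conj(1) + 2*(-1)*conj(1) + 2*(1)*conj(1)]
      = (1/8)[(11) + (3) + (2) + (-2) + (2)] = 16/8 = 2
  <chi_rho, chi_2> = (1/8)[1*(11)*conj(1) + 1*(3)*conj(1) + 2*(1)*conj(1) + 2*(-1)*conj(-1) + 2*(1)*conj(-1)]
      = (1/8)[(11) + (3) + (2) + (2) + (-2)] = 16/8 = 2
  <chi_rho, chi_3> = (1/8)[1*(11)*conj(1) + 1*(3)*conj(1) + 2*(1)*conj(-1) + 2*(-1)*conj(1) + 2*(1)*conj(-1)]
      = (1/8)[(11) + (3) + (-2) + (-2) + (-2)] = 8/8 = 1
  <chi_rho, chi_4> = (1/8)[1*(11)*conj(1) + 1*(3)*conj(1) + 2*(1)*conj(-1) + 2*(-1)*conj(-1) + 2*(1)*conj(1)]
      = (1/8)[(11) + (3) + (-2) + (2) + (2)] = 16/8 = 2
  <chi_rho, chi_5> = (1/8)[1*(11)*conj(2) + 1*(3)*conj(-2) + 2*(1)*conj(0) + 2*(-1)*conj(0) + 2*(1)*conj(0)]
      = (1/8)[(22) + (-6) + (0) + (0) + (0)] = 16/8 = 2
Dimension check: dim(rho) = sum (mult * dim) = 2*1 + 2*1 + 1*1 + 2*1 + 2*2 = 11 = chi_rho(e) = 11.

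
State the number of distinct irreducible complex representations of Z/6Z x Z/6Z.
36

Working: The number of irreducible complex representations of a finite group equals its number of conjugacy classes. Z/6Z x Z/6Z is abelian of order 36, so every element is its own conjugacy class: 36 classes, so Z/6Z x Z/6Z (order 36) has exactly 36 irreducible complex representations.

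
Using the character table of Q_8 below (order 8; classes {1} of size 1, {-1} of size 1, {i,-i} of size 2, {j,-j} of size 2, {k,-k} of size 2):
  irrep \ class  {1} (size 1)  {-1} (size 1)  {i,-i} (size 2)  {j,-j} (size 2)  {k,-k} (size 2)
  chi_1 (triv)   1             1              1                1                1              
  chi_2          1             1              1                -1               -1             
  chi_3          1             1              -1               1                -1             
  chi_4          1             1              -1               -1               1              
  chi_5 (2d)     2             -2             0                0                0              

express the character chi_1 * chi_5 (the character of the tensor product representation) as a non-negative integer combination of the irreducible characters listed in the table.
chi_1 tensor chi_5 = chi_5 (all other irreducibles have multiplicity 0).

Why: The character of a tensor product is the pointwise product (chi_1 * chi_5)(C) = chi_1(C) * chi_5(C):
  {1}: (1)*(2), {-1}: (1)*(-2), {i,-i}: (1)*(0), {j,-j}: (1)*(0), {k,-k}: (1)*(0)
so (chi_1 * chi_5) takes values
  {1} -> 2, {-1} -> -2, {i,-i} -> 0, {j,-j} -> 0, {k,-k} -> 0.
Now take the inner product of this character with each irreducible chi from the table, <chi_1*chi_5, chi> = (1/8) sum_C |C| (chi_1*chi_5)(C) conj(chi(C)):
  <chi_1*chi_5, chi_1> = (1/8)[1*(2)*conj(1) + 1*(-2)*conj(1) + 2*(0)*conj(1) + 2*(0)*conj(1) + 2*(0)*conj(1)]
      = (1/8)[(2) + (-2) + (0) + (0) + (0)] = 0/8 = 0
  <chi_1*chi_5, chi_2> = (1/8)[1*(2)*conj(1) + 1*(-2)*conj(1) + 2*(0)*conj(1) + 2*(0)*conj(-1) + 2*(0)*conj(-1)]
      = (1/8)[(2) + (-2) + (0) + (0) + (0)] = 0/8 = 0
  <chi_1*chi_5, chi_3> = (1/8)[1*(2)*conj(1) + 1*(-2)*conj(1) + 2*(0)*conj(-1) + 2*(0)*conj(1) + 2*(0)*conj(-1)]
      = (1/8)[(2) + (-2) + (0) + (0) + (0)] = 0/8 = 0
  <chi_1*chi_5, chi_4> = (1/8)[1*(2)*conj(1) + 1*(-2)*conj(1) + 2*(0)*conj(-1) + 2*(0)*conj(-1) + 2*(0)*conj(1)]
      = (1/8)[(2) + (-2) + (0) + (0) + (0)] = 0/8 = 0
  <chi_1*chi_5, chi_5> = (1/8)[1*(2)*conj(2) + 1*(-2)*conj(-2) + 2*(0)*conj(0) + 2*(0)*conj(0) + 2*(0)*conj(0)]
      = (1/8)[(4) + (4) + (0) + (0) + (0)] = 8/8 = 1
Hence the multiplicities are chi_5: 1. Dimension check: dim(chi_1)*dim(chi_5) = 1*2 = 2 and sum (mult * dim) = 1*2 = 2.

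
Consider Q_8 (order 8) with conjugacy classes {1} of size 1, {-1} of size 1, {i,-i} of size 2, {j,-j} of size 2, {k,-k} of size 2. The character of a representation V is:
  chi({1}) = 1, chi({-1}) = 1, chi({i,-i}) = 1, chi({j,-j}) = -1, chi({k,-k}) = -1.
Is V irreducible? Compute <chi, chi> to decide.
Irreducible: <chi, chi> = 1.

Details: <chi, chi> = (1/|G|) sum_C |C| * |chi(C)|^2 = (1/8)[1*|1|^2 + 1*|1|^2 + 2*|1|^2 + 2*|-1|^2 + 2*|-1|^2]
  = (1/8)[(1) + (1) + (2) + (2) + (2)] = 8/8 = 1.
A character is irreducible iff <chi, chi> = 1, so this representation is irreducible.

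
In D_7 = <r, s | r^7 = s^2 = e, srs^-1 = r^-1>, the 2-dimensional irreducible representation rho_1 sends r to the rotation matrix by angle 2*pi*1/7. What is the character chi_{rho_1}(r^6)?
chi_{rho_1}(r^6) = 2*cos(2*pi*1*6/7) = 2*cos(2*pi/7)

Details: rho_1(r^6) is rotation by angle 2*pi*1*6/7, whose trace is 2*cos(2*pi*1*6/7) = 2*cos(2*pi/7).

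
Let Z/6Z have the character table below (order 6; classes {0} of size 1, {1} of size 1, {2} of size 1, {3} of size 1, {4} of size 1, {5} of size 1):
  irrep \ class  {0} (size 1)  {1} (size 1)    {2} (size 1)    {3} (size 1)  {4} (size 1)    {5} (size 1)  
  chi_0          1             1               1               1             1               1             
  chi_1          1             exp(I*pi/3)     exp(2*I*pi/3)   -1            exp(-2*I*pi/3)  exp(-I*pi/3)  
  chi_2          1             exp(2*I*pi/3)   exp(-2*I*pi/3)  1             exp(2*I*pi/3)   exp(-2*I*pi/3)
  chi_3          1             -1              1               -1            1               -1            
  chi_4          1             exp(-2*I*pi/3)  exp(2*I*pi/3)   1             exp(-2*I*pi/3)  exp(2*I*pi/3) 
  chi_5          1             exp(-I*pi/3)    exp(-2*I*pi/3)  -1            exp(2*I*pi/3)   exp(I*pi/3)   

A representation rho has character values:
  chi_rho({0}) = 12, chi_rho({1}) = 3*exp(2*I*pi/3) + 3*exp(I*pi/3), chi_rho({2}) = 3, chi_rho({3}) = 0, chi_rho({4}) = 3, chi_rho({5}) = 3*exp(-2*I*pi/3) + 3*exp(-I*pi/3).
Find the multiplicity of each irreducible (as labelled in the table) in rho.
Multiplicities: chi_0: 3, chi_1: 3, chi_2: 3, chi_3: 3, chi_4: 0, chi_5: 0.

Working: Use <chi_rho, chi> = (1/|G|) sum_C |C| * chi_rho(C) * conj(chi(C)) with |G| = 6 for each irreducible chi in the table:
  <chi_rho, chi_0> = (1/6)[1*(12)*conj(1) + 1*(3*exp(2*I*pi/3) + 3*exp(I*pi/3))*conj(1) + 1*(3)*conj(1) + 1*(0)*conj(1) + 1*(3)*conj(1) + 1*(3*exp(-2*I*pi/3) + 3*exp(-I*pi/3))*conj(1)]
      = (1/6)[(12) + (3*exp(2*I*pi/3) + 3*exp(I*pi/3)) + (3) + (0) + (3) + (3*exp(-2*I*pi/3) + 3*exp(-I*pi/3))] = 18/6 = 3
  <chi_rho, chi_1> = (1/6)[1*(12)*conj(1) + 1*(3*exp(2*I*pi/3) + 3*exp(I*pi/3))*conj(exp(I*pi/3)) + 1*(3)*conj(exp(2*I*pi/3)) + 1*(0)*conj(-1) + 1*(3)*conj(exp(-2*I*pi/3)) + 1*(3*exp(-2*I*pi/3) + 3*exp(-I*pi/3))*conj(exp(-I*pi/3))]
      = (1/6)[(12) + (3 + 3*exp(I*pi/3)) + (3 + 6*exp(-2*I*pi/3) + 3*exp(2*I*pi/3)) + (0) + (3 + 3*exp(-2*I*pi/3) + 6*exp(2*I*pi/3)) + (3 + 3*exp(-I*pi/3))] = 18/6 = 3
  <chi_rho, chi_2> = (1/6)[1*(12)*conj(1) + 1*(3*exp(2*I*pi/3) + 3*exp(I*pi/3))*conj(exp(2*I*pi/3)) + 1*(3)*conj(exp(-2*I*pi/3)) + 1*(0)*conj(1) + 1*(3)*conj(exp(2*I*pi/3)) + 1*(3*exp(-2*I*pi/3) + 3*exp(-I*pi/3))*conj(exp(-2*I*pi/3))]
      = (1/6)[(12) + (3 + 3*exp(-I*pi/3)) + (3 + 3*exp(-2*I*pi/3) + 6*exp(2*I*pi/3)) + (0) + (3 + 6*exp(-2*I*pi/3) + 3*exp(2*I*pi/3)) + (3 + 3*exp(I*pi/3))] = 18/6 = 3
  <chi_rho, chi_3> = (1/6)[1*(12)*conj(1) + 1*(3*exp(2*I*pi/3) + 3*exp(I*pi/3))*conj(-1) + 1*(3)*conj(1) + 1*(0)*conj(-1) + 1*(3)*conj(1) + 1*(3*exp(-2*I*pi/3) + 3*exp(-I*pi/3))*conj(-1)]
      = (1/6)[(12) + (-3*exp(I*pi/3) - 3*exp(2*I*pi/3)) + (3) + (0) + (3) + (-3*exp(-I*pi/3) - 3*exp(-2*I*pi/3))] = 18/6 = 3
  <chi_rho, chi_4> = (1/6)[1*(12)*conj(1) + 1*(3*exp(2*I*pi/3) + 3*exp(I*pi/3))*conj(exp(-2*I*pi/3)) + 1*(3)*conj(exp(2*I*pi/3)) + 1*(0)*conj(1) + 1*(3)*conj(exp(-2*I*pi/3)) + 1*(3*exp(-2*I*pi/3) + 3*exp(-I*pi/3))*conj(exp(2*I*pi/3))]
      = (1/6)[(12) + (-3 + 3*exp(-2*I*pi/3)) + (3 + 6*exp(-2*I*pi/3) + 3*exp(2*I*pi/3)) + (0) + (3 + 3*exp(-2*I*pi/3) + 6*exp(2*I*pi/3)) + (-3 + 3*exp(2*I*pi/3))] = 0/6 = 0
  <chi_rho, chi_5> = (1/6)[1*(12)*conj(1) + 1*(3*exp(2*I*pi/3) + 3*exp(I*pi/3))*conj(exp(-I*pi/3)) + 1*(3)*conj(exp(-2*I*pi/3)) + 1*(0)*conj(-1) + 1*(3)*conj(exp(2*I*pi/3)) + 1*(3*exp(-2*I*pi/3) + 3*exp(-I*pi/3))*conj(exp(I*pi/3))]
      = (1/6)[(12) + (-3 + 3*exp(2*I*pi/3)) + (3 + 3*exp(-2*I*pi/3) + 6*exp(2*I*pi/3)) + (0) + (3 + 6*exp(-2*I*pi/3) + 3*exp(2*I*pi/3)) + (-3 + 3*exp(-2*I*pi/3))] = 0/6 = 0
(Exp terms are combined using exp(i*s)*conj(exp(i*t)) = exp(i*(s-t)), and sums of them are collapsed using the identity that for every m > 1 the m distinct m-th roots of unity sum to 0, e.g. 1 + exp(2*I*pi/3) + exp(-2*I*pi/3) = 0.)
Dimension check: dim(rho) = sum (mult * dim) = 3*1 + 3*1 + 3*1 + 3*1 + 0*1 + 0*1 = 12 = chi_rho(e) = 12.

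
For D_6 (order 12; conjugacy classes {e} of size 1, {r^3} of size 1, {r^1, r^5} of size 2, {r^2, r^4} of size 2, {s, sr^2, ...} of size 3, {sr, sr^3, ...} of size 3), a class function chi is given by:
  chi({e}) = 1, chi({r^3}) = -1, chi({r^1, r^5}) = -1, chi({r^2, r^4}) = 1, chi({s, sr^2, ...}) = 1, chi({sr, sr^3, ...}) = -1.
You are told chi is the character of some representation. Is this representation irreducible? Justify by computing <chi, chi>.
Irreducible: <chi, chi> = 1.

Solution. <chi, chi> = (1/|G|) sum_C |C| * |chi(C)|^2 = (1/12)[1*|1|^2 + 1*|-1|^2 + 2*|-1|^2 + 2*|1|^2 + 3*|1|^2 + 3*|-1|^2]
  = (1/12)[(1) + (1) + (2) + (2) + (3) + (3)] = 12/12 = 1.
A character is irreducible iff <chi, chi> = 1, so this representation is irreducible.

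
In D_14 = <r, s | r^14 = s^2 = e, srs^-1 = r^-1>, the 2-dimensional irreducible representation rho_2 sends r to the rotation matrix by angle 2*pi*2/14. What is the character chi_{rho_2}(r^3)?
chi_{rho_2}(r^3) = 2*cos(2*pi*2*3/14) = -2*cos(pi/7)

Working: rho_2(r^3) is rotation by angle 2*pi*2*3/14, whose trace is 2*cos(2*pi*2*3/14) = -2*cos(pi/7).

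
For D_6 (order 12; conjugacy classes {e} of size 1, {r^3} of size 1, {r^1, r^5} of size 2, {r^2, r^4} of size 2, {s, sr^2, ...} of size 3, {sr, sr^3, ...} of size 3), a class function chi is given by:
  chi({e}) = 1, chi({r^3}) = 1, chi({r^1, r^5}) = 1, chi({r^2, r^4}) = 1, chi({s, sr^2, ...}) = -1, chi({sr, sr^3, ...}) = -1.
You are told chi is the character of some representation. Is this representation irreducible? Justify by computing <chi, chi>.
Irreducible: <chi, chi> = 1.

Details: <chi, chi> = (1/|G|) sum_C |C| * |chi(C)|^2 = (1/12)[1*|1|^2 + 1*|1|^2 + 2*|1|^2 + 2*|1|^2 + 3*|-1|^2 + 3*|-1|^2]
  = (1/12)[(1) + (1) + (2) + (2) + (3) + (3)] = 12/12 = 1.
A character is irreducible iff <chi, chi> = 1, so this representation is irreducible.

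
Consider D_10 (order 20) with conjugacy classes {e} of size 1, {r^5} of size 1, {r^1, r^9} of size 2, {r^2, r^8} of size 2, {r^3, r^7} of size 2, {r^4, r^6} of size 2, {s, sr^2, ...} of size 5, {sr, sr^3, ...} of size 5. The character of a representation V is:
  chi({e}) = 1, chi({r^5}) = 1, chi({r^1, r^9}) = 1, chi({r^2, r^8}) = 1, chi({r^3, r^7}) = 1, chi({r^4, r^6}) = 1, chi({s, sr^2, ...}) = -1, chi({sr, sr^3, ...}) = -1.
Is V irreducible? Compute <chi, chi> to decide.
Irreducible: <chi, chi> = 1.

Details: <chi, chi> = (1/|G|) sum_C |C| * |chi(C)|^2 = (1/20)[1*|1|^2 + 1*|1|^2 + 2*|1|^2 + 2*|1|^2 + 2*|1|^2 + 2*|1|^2 + 5*|-1|^2 + 5*|-1|^2]
  = (1/20)[(1) + (1) + (2) + (2) + (2) + (2) + (5) + (5)] = 20/20 = 1.
A character is irreducible iff <chi, chi> = 1, so this representation is irreducible.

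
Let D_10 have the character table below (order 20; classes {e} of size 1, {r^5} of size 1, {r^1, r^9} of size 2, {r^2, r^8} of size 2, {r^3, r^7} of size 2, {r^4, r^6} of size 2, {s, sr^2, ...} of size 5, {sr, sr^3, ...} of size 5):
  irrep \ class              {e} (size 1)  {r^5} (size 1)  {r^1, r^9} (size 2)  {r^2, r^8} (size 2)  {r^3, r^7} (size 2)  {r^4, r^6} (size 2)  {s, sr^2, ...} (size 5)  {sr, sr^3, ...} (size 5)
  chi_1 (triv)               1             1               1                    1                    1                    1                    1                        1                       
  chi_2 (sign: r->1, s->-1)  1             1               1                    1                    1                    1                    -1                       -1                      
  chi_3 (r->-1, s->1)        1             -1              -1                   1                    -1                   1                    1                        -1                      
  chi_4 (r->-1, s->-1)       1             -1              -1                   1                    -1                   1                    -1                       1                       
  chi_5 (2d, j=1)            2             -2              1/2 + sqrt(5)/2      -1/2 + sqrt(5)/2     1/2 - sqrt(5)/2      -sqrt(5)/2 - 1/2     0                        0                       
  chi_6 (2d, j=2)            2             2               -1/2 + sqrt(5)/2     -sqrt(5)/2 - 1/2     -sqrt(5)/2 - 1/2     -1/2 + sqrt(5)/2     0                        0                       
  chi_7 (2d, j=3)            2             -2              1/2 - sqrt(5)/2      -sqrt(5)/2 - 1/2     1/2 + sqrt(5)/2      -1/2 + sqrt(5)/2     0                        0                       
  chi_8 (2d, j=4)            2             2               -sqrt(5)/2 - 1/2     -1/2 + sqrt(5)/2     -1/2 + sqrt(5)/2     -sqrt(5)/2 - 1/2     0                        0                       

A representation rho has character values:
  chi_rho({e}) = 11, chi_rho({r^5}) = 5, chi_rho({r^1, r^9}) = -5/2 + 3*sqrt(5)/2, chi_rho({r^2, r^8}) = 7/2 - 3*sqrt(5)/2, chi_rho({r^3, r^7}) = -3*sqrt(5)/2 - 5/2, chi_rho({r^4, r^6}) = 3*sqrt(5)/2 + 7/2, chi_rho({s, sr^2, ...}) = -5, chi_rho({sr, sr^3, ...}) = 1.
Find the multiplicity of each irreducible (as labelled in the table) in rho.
Multiplicities: chi_1: 0, chi_2: 2, chi_3: 0, chi_4: 3, chi_5: 0, chi_6: 3, chi_7: 0, chi_8: 0.

Explanation: Use <chi_rho, chi> = (1/|G|) sum_C |C| * chi_rho(C) * conj(chi(C)) with |G| = 20 for each irreducible chi in the table:
  <chi_rho, chi_1> = (1/20)[1*(11)*conj(1) + 1*(5)*conj(1) + 2*(-5/2 + 3*sqrt(5)/2)*conj(1) + 2*(7/2 - 3*sqrt(5)/2)*conj(1) + 2*(-3*sqrt(5)/2 - 5/2)*conj(1) + 2*(3*sqrt(5)/2 + 7/2)*conj(1) + 5*(-5)*conj(1) + 5*(1)*conj(1)]
      = (1/20)[(11) + (5) + (-5 + 3*sqrt(5)) + (7 - 3*sqrt(5)) + (-3*sqrt(5) - 5) + (3*sqrt(5) + 7) + (-25) + (5)] = 0/20 = 0
  <chi_rho, chi_2> = (1/20)[1*(11)*conj(1) + 1*(5)*conj(1) + 2*(-5/2 + 3*sqrt(5)/2)*conj(1) + 2*(7/2 - 3*sqrt(5)/2)*conj(1) + 2*(-3*sqrt(5)/2 - 5/2)*conj(1) + 2*(3*sqrt(5)/2 + 7/2)*conj(1) + 5*(-5)*conj(-1) + 5*(1)*conj(-1)]
      = (1/20)[(11) + (5) + (-5 + 3*sqrt(5)) + (7 - 3*sqrt(5)) + (-3*sqrt(5) - 5) + (3*sqrt(5) + 7) + (25) + (-5)] = 40/20 = 2
  <chi_rho, chi_3> = (1/20)[1*(11)*conj(1) + 1*(5)*conj(-1) + 2*(-5/2 + 3*sqrt(5)/2)*conj(-1) + 2*(7/2 - 3*sqrt(5)/2)*conj(1) + 2*(-3*sqrt(5)/2 - 5/2)*conj(-1) + 2*(3*sqrt(5)/2 + 7/2)*conj(1) + 5*(-5)*conj(1) + 5*(1)*conj(-1)]
      = (1/20)[(11) + (-5) + (5 - 3*sqrt(5)) + (7 - 3*sqrt(5)) + (5 + 3*sqrt(5)) + (3*sqrt(5) + 7) + (-25) + (-5)] = 0/20 = 0
  <chi_rho, chi_4> = (1/20)[1*(11)*conj(1) + 1*(5)*conj(-1) + 2*(-5/2 + 3*sqrt(5)/2)*conj(-1) + 2*(7/2 - 3*sqrt(5)/2)*conj(1) + 2*(-3*sqrt(5)/2 - 5/2)*conj(-1) + 2*(3*sqrt(5)/2 + 7/2)*conj(1) + 5*(-5)*conj(-1) + 5*(1)*conj(1)]
      = (1/20)[(11) + (-5) + (5 - 3*sqrt(5)) + (7 - 3*sqrt(5)) + (5 + 3*sqrt(5)) + (3*sqrt(5) + 7) + (25) + (5)] = 60/20 = 3
  <chi_rho, chi_5> = (1/20)[1*(11)*conj(2) + 1*(5)*conj(-2) + 2*(-5/2 + 3*sqrt(5)/2)*conj(1/2 + sqrt(5)/2) + 2*(7/2 - 3*sqrt(5)/2)*conj(-1/2 + sqrt(5)/2) + 2*(-3*sqrt(5)/2 - 5/2)*conj(1/2 - sqrt(5)/2) + 2*(3*sqrt(5)/2 + 7/2)*conj(-sqrt(5)/2 - 1/2) + 5*(-5)*conj(0) + 5*(1)*conj(0)]
      = (1/20)[(22) + (-10) + (5 - sqrt(5)) + (-11 + 5*sqrt(5)) + (sqrt(5) + 5) + (-5*sqrt(5) - 11) + (0) + (0)] = 0/20 = 0
  <chi_rho, chi_6> = (1/20)[1*(11)*conj(2) + 1*(5)*conj(2) + 2*(-5/2 + 3*sqrt(5)/2)*conj(-1/2 + sqrt(5)/2) + 2*(7/2 - 3*sqrt(5)/2)*conj(-sqrt(5)/2 - 1/2) + 2*(-3*sqrt(5)/2 - 5/2)*conj(-sqrt(5)/2 - 1/2) + 2*(3*sqrt(5)/2 + 7/2)*conj(-1/2 + sqrt(5)/2) + 5*(-5)*conj(0) + 5*(1)*conj(0)]
      = (1/20)[(22) + (10) + (10 - 4*sqrt(5)) + (4 - 2*sqrt(5)) + (4*sqrt(5) + 10) + (4 + 2*sqrt(5)) + (0) + (0)] = 60/20 = 3
  <chi_rho, chi_7> = (1/20)[1*(11)*conj(2) + 1*(5)*conj(-2) + 2*(-5/2 + 3*sqrt(5)/2)*conj(1/2 - sqrt(5)/2) + 2*(7/2 - 3*sqrt(5)/2)*conj(-sqrt(5)/2 - 1/2) + 2*(-3*sqrt(5)/2 - 5/2)*conj(1/2 + sqrt(5)/2) + 2*(3*sqrt(5)/2 + 7/2)*conj(-1/2 + sqrt(5)/2) + 5*(-5)*conj(0) + 5*(1)*conj(0)]
      = (1/20)[(22) + (-10) + (-10 + 4*sqrt(5)) + (4 - 2*sqrt(5)) + (-10 - 4*sqrt(5)) + (4 + 2*sqrt(5)) + (0) + (0)] = 0/20 = 0
  <chi_rho, chi_8> = (1/20)[1*(11)*conj(2) + 1*(5)*conj(2) + 2*(-5/2 + 3*sqrt(5)/2)*conj(-sqrt(5)/2 - 1/2) + 2*(7/2 - 3*sqrt(5)/2)*conj(-1/2 + sqrt(5)/2) + 2*(-3*sqrt(5)/2 - 5/2)*conj(-1/2 + sqrt(5)/2) + 2*(3*sqrt(5)/2 + 7/2)*conj(-sqrt(5)/2 - 1/2) + 5*(-5)*conj(0) + 5*(1)*conj(0)]
      = (1/20)[(22) + (10) + (-5 + sqrt(5)) + (-11 + 5*sqrt(5)) + (-5 - sqrt(5)) + (-5*sqrt(5) - 11) + (0) + (0)] = 0/20 = 0
Dimension check: dim(rho) = sum (mult * dim) = 0*1 + 2*1 + 0*1 + 3*1 + 0*2 + 3*2 + 0*2 + 0*2 = 11 = chi_rho(e) = 11.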